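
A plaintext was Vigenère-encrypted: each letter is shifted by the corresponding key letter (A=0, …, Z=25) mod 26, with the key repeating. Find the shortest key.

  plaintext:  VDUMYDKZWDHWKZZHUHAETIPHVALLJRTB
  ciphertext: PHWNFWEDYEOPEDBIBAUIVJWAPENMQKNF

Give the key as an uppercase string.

  i= 0: P-V = 20 → U
  i= 1: H-D =  4 → E
  i= 2: W-U =  2 → C
  i= 3: N-M =  1 → B
  i= 4: F-Y =  7 → H
  i= 5: W-D = 19 → T
  i= 6: E-K = 20 → U
  i= 7: D-Z =  4 → E
  i= 8: Y-W =  2 → C
  i= 9: E-D =  1 → B
  i=10: O-H =  7 → H
  i=11: P-W = 19 → T
  i=12: E-K = 20 → U
  i=13: D-Z =  4 → E
  i=14: B-Z =  2 → C
  i=15: I-H =  1 → B
  i=16: B-U =  7 → H
  i=17: A-H = 19 → T
  i=18: U-A = 20 → U
  i=19: I-E =  4 → E
  i=20: V-T =  2 → C
  i=21: J-I =  1 → B
  i=22: W-P =  7 → H
  i=23: A-H = 19 → T
  i=24: P-V = 20 → U
  i=25: E-A =  4 → E
  i=26: N-L =  2 → C
  i=27: M-L =  1 → B
  i=28: Q-J =  7 → H
  i=29: K-R = 19 → T
  i=30: N-T = 20 → U
  i=31: F-B =  4 → E
  shifts repeat with period 6: UECBHT

UECBHT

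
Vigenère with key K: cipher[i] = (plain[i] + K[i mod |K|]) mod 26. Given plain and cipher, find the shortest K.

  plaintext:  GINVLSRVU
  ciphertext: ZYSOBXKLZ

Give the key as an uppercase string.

TQF

  i= 0: Z-G = 19 → T
  i= 1: Y-I = 16 → Q
  i= 2: S-N =  5 → F
  i= 3: O-V = 19 → T
  i= 4: B-L = 16 → Q
  i= 5: X-S =  5 → F
  i= 6: K-R = 19 → T
  i= 7: L-V = 16 → Q
  i= 8: Z-U =  5 → F
  shifts repeat with period 3: TQF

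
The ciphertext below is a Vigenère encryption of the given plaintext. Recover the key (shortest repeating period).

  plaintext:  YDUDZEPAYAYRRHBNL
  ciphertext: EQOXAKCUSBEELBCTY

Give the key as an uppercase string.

GNUUB

  i= 0: E-Y =  6 → G
  i= 1: Q-D = 13 → N
  i= 2: O-U = 20 → U
  i= 3: X-D = 20 → U
  i= 4: A-Z =  1 → B
  i= 5: K-E =  6 → G
  i= 6: C-P = 13 → N
  i= 7: U-A = 20 → U
  i= 8: S-Y = 20 → U
  i= 9: B-A =  1 → B
  i=10: E-Y =  6 → G
  i=11: E-R = 13 → N
  i=12: L-R = 20 → U
  i=13: B-H = 20 → U
  i=14: C-B =  1 → B
  i=15: T-N =  6 → G
  i=16: Y-L = 13 → N
  shifts repeat with period 5: GNUUB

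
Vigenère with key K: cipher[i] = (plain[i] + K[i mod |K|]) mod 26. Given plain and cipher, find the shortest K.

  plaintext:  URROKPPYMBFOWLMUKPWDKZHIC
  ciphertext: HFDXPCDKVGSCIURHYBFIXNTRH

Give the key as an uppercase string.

NOMJF

  i= 0: H-U = 13 → N
  i= 1: F-R = 14 → O
  i= 2: D-R = 12 → M
  i= 3: X-O =  9 → J
  i= 4: P-K =  5 → F
  i= 5: C-P = 13 → N
  i= 6: D-P = 14 → O
  i= 7: K-Y = 12 → M
  i= 8: V-M =  9 → J
  i= 9: G-B =  5 → F
  i=10: S-F = 13 → N
  i=11: C-O = 14 → O
  i=12: I-W = 12 → M
  i=13: U-L =  9 → J
  i=14: R-M =  5 → F
  i=15: H-U = 13 → N
  i=16: Y-K = 14 → O
  i=17: B-P = 12 → M
  i=18: F-W =  9 → J
  i=19: I-D =  5 → F
  i=20: X-K = 13 → N
  i=21: N-Z = 14 → O
  i=22: T-H = 12 → M
  i=23: R-I =  9 → J
  i=24: H-C =  5 → F
  shifts repeat with period 5: NOMJF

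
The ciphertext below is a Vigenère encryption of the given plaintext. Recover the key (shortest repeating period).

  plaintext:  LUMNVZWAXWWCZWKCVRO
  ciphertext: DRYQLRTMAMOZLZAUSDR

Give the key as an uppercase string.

SXMDQ

  i= 0: D-L = 18 → S
  i= 1: R-U = 23 → X
  i= 2: Y-M = 12 → M
  i= 3: Q-N =  3 → D
  i= 4: L-V = 16 → Q
  i= 5: R-Z = 18 → S
  i= 6: T-W = 23 → X
  i= 7: M-A = 12 → M
  i= 8: A-X =  3 → D
  i= 9: M-W = 16 → Q
  i=10: O-W = 18 → S
  i=11: Z-C = 23 → X
  i=12: L-Z = 12 → M
  i=13: Z-W =  3 → D
  i=14: A-K = 16 → Q
  i=15: U-C = 18 → S
  i=16: S-V = 23 → X
  i=17: D-R = 12 → M
  i=18: R-O =  3 → D
  shifts repeat with period 5: SXMDQ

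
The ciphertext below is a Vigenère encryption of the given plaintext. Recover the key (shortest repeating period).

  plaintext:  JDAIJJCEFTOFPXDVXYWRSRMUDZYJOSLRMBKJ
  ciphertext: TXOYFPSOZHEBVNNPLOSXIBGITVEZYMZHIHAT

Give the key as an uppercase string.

  i= 0: T-J = 10 → K
  i= 1: X-D = 20 → U
  i= 2: O-A = 14 → O
  i= 3: Y-I = 16 → Q
  i= 4: F-J = 22 → W
  i= 5: P-J =  6 → G
  i= 6: S-C = 16 → Q
  i= 7: O-E = 10 → K
  i= 8: Z-F = 20 → U
  i= 9: H-T = 14 → O
  i=10: E-O = 16 → Q
  i=11: B-F = 22 → W
  i=12: V-P =  6 → G
  i=13: N-X = 16 → Q
  i=14: N-D = 10 → K
  i=15: P-V = 20 → U
  i=16: L-X = 14 → O
  i=17: O-Y = 16 → Q
  i=18: S-W = 22 → W
  i=19: X-R =  6 → G
  i=20: I-S = 16 → Q
  i=21: B-R = 10 → K
  i=22: G-M = 20 → U
  i=23: I-U = 14 → O
  i=24: T-D = 16 → Q
  i=25: V-Z = 22 → W
  i=26: E-Y =  6 → G
  i=27: Z-J = 16 → Q
  i=28: Y-O = 10 → K
  i=29: M-S = 20 → U
  i=30: Z-L = 14 → O
  i=31: H-R = 16 → Q
  i=32: I-M = 22 → W
  i=33: H-B =  6 → G
  i=34: A-K = 16 → Q
  i=35: T-J = 10 → K
  shifts repeat with period 7: KUOQWGQ

KUOQWGQ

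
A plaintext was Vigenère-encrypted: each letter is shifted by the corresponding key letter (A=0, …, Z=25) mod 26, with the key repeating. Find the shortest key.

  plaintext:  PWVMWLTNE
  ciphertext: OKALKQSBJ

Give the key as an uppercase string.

  i= 0: O-P = 25 → Z
  i= 1: K-W = 14 → O
  i= 2: A-V =  5 → F
  i= 3: L-M = 25 → Z
  i= 4: K-W = 14 → O
  i= 5: Q-L =  5 → F
  i= 6: S-T = 25 → Z
  i= 7: B-N = 14 → O
  i= 8: J-E =  5 → F
  shifts repeat with period 3: ZOF

ZOF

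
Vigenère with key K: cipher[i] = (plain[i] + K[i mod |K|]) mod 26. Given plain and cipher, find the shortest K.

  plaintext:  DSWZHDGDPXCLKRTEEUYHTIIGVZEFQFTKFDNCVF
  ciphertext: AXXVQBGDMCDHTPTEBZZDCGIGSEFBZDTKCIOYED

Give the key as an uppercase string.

XFBWJYAA

  i= 0: A-D = 23 → X
  i= 1: X-S =  5 → F
  i= 2: X-W =  1 → B
  i= 3: V-Z = 22 → W
  i= 4: Q-H =  9 → J
  i= 5: B-D = 24 → Y
  i= 6: G-G =  0 → A
  i= 7: D-D =  0 → A
  i= 8: M-P = 23 → X
  i= 9: C-X =  5 → F
  i=10: D-C =  1 → B
  i=11: H-L = 22 → W
  i=12: T-K =  9 → J
  i=13: P-R = 24 → Y
  i=14: T-T =  0 → A
  i=15: E-E =  0 → A
  i=16: B-E = 23 → X
  i=17: Z-U =  5 → F
  i=18: Z-Y =  1 → B
  i=19: D-H = 22 → W
  i=20: C-T =  9 → J
  i=21: G-I = 24 → Y
  i=22: I-I =  0 → A
  i=23: G-G =  0 → A
  i=24: S-V = 23 → X
  i=25: E-Z =  5 → F
  i=26: F-E =  1 → B
  i=27: B-F = 22 → W
  i=28: Z-Q =  9 → J
  i=29: D-F = 24 → Y
  i=30: T-T =  0 → A
  i=31: K-K =  0 → A
  i=32: C-F = 23 → X
  i=33: I-D =  5 → F
  i=34: O-N =  1 → B
  i=35: Y-C = 22 → W
  i=36: E-V =  9 → J
  i=37: D-F = 24 → Y
  shifts repeat with period 8: XFBWJYAA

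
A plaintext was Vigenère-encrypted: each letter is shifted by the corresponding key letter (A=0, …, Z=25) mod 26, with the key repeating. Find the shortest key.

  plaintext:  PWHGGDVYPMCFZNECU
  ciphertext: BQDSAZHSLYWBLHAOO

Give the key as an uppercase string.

MUW

  i= 0: B-P = 12 → M
  i= 1: Q-W = 20 → U
  i= 2: D-H = 22 → W
  i= 3: S-G = 12 → M
  i= 4: A-G = 20 → U
  i= 5: Z-D = 22 → W
  i= 6: H-V = 12 → M
  i= 7: S-Y = 20 → U
  i= 8: L-P = 22 → W
  i= 9: Y-M = 12 → M
  i=10: W-C = 20 → U
  i=11: B-F = 22 → W
  i=12: L-Z = 12 → M
  i=13: H-N = 20 → U
  i=14: A-E = 22 → W
  i=15: O-C = 12 → M
  i=16: O-U = 20 → U
  shifts repeat with period 3: MUW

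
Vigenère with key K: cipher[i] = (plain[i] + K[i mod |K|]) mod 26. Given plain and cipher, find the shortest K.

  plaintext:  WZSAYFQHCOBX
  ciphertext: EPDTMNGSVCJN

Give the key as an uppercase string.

IQLTO

  i= 0: E-W =  8 → I
  i= 1: P-Z = 16 → Q
  i= 2: D-S = 11 → L
  i= 3: T-A = 19 → T
  i= 4: M-Y = 14 → O
  i= 5: N-F =  8 → I
  i= 6: G-Q = 16 → Q
  i= 7: S-H = 11 → L
  i= 8: V-C = 19 → T
  i= 9: C-O = 14 → O
  i=10: J-B =  8 → I
  i=11: N-X = 16 → Q
  shifts repeat with period 5: IQLTO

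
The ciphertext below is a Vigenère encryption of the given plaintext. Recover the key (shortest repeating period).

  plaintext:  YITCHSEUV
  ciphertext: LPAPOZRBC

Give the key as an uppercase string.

NHH

  i= 0: L-Y = 13 → N
  i= 1: P-I =  7 → H
  i= 2: A-T =  7 → H
  i= 3: P-C = 13 → N
  i= 4: O-H =  7 → H
  i= 5: Z-S =  7 → H
  i= 6: R-E = 13 → N
  i= 7: B-U =  7 → H
  i= 8: C-V =  7 → H
  shifts repeat with period 3: NHH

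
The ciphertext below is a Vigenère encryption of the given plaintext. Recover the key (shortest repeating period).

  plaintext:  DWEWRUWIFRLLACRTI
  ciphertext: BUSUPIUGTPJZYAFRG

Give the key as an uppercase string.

YYO

  i= 0: B-D = 24 → Y
  i= 1: U-W = 24 → Y
  i= 2: S-E = 14 → O
  i= 3: U-W = 24 → Y
  i= 4: P-R = 24 → Y
  i= 5: I-U = 14 → O
  i= 6: U-W = 24 → Y
  i= 7: G-I = 24 → Y
  i= 8: T-F = 14 → O
  i= 9: P-R = 24 → Y
  i=10: J-L = 24 → Y
  i=11: Z-L = 14 → O
  i=12: Y-A = 24 → Y
  i=13: A-C = 24 → Y
  i=14: F-R = 14 → O
  i=15: R-T = 24 → Y
  i=16: G-I = 24 → Y
  shifts repeat with period 3: YYO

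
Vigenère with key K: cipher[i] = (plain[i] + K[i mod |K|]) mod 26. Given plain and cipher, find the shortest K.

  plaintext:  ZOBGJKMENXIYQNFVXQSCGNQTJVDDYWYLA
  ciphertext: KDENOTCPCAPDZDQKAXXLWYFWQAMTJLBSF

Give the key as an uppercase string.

LPDHFJQ

  i= 0: K-Z = 11 → L
  i= 1: D-O = 15 → P
  i= 2: E-B =  3 → D
  i= 3: N-G =  7 → H
  i= 4: O-J =  5 → F
  i= 5: T-K =  9 → J
  i= 6: C-M = 16 → Q
  i= 7: P-E = 11 → L
  i= 8: C-N = 15 → P
  i= 9: A-X =  3 → D
  i=10: P-I =  7 → H
  i=11: D-Y =  5 → F
  i=12: Z-Q =  9 → J
  i=13: D-N = 16 → Q
  i=14: Q-F = 11 → L
  i=15: K-V = 15 → P
  i=16: A-X =  3 → D
  i=17: X-Q =  7 → H
  i=18: X-S =  5 → F
  i=19: L-C =  9 → J
  i=20: W-G = 16 → Q
  i=21: Y-N = 11 → L
  i=22: F-Q = 15 → P
  i=23: W-T =  3 → D
  i=24: Q-J =  7 → H
  i=25: A-V =  5 → F
  i=26: M-D =  9 → J
  i=27: T-D = 16 → Q
  i=28: J-Y = 11 → L
  i=29: L-W = 15 → P
  i=30: B-Y =  3 → D
  i=31: S-L =  7 → H
  i=32: F-A =  5 → F
  shifts repeat with period 7: LPDHFJQ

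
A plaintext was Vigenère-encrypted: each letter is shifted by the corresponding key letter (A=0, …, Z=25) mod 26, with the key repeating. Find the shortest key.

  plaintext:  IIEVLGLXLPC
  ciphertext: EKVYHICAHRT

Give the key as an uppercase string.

  i= 0: E-I = 22 → W
  i= 1: K-I =  2 → C
  i= 2: V-E = 17 → R
  i= 3: Y-V =  3 → D
  i= 4: H-L = 22 → W
  i= 5: I-G =  2 → C
  i= 6: C-L = 17 → R
  i= 7: A-X =  3 → D
  i= 8: H-L = 22 → W
  i= 9: R-P =  2 → C
  i=10: T-C = 17 → R
  shifts repeat with period 4: WCRD

WCRD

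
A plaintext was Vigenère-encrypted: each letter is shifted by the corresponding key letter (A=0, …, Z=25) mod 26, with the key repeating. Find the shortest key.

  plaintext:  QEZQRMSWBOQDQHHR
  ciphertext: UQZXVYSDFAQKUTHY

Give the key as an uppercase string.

  i= 0: U-Q =  4 → E
  i= 1: Q-E = 12 → M
  i= 2: Z-Z =  0 → A
  i= 3: X-Q =  7 → H
  i= 4: V-R =  4 → E
  i= 5: Y-M = 12 → M
  i= 6: S-S =  0 → A
  i= 7: D-W =  7 → H
  i= 8: F-B =  4 → E
  i= 9: A-O = 12 → M
  i=10: Q-Q =  0 → A
  i=11: K-D =  7 → H
  i=12: U-Q =  4 → E
  i=13: T-H = 12 → M
  i=14: H-H =  0 → A
  i=15: Y-R =  7 → H
  shifts repeat with period 4: EMAH

EMAH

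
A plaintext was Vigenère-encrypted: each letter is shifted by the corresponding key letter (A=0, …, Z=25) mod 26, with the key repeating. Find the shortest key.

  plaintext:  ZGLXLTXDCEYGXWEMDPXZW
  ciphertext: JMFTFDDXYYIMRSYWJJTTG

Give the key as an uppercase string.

  i= 0: J-Z = 10 → K
  i= 1: M-G =  6 → G
  i= 2: F-L = 20 → U
  i= 3: T-X = 22 → W
  i= 4: F-L = 20 → U
  i= 5: D-T = 10 → K
  i= 6: D-X =  6 → G
  i= 7: X-D = 20 → U
  i= 8: Y-C = 22 → W
  i= 9: Y-E = 20 → U
  i=10: I-Y = 10 → K
  i=11: M-G =  6 → G
  i=12: R-X = 20 → U
  i=13: S-W = 22 → W
  i=14: Y-E = 20 → U
  i=15: W-M = 10 → K
  i=16: J-D =  6 → G
  i=17: J-P = 20 → U
  i=18: T-X = 22 → W
  i=19: T-Z = 20 → U
  i=20: G-W = 10 → K
  shifts repeat with period 5: KGUWU

KGUWU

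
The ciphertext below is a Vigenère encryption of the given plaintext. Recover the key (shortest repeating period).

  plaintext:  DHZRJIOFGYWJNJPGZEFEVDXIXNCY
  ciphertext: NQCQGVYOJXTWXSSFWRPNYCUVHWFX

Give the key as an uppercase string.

KJDZXN

  i= 0: N-D = 10 → K
  i= 1: Q-H =  9 → J
  i= 2: C-Z =  3 → D
  i= 3: Q-R = 25 → Z
  i= 4: G-J = 23 → X
  i= 5: V-I = 13 → N
  i= 6: Y-O = 10 → K
  i= 7: O-F =  9 → J
  i= 8: J-G =  3 → D
  i= 9: X-Y = 25 → Z
  i=10: T-W = 23 → X
  i=11: W-J = 13 → N
  i=12: X-N = 10 → K
  i=13: S-J =  9 → J
  i=14: S-P =  3 → D
  i=15: F-G = 25 → Z
  i=16: W-Z = 23 → X
  i=17: R-E = 13 → N
  i=18: P-F = 10 → K
  i=19: N-E =  9 → J
  i=20: Y-V =  3 → D
  i=21: C-D = 25 → Z
  i=22: U-X = 23 → X
  i=23: V-I = 13 → N
  i=24: H-X = 10 → K
  i=25: W-N =  9 → J
  i=26: F-C =  3 → D
  i=27: X-Y = 25 → Z
  shifts repeat with period 6: KJDZXN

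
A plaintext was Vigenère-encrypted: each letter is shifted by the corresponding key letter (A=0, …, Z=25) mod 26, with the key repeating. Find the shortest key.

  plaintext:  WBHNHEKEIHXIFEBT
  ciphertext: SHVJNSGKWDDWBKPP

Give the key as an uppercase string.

WGO

  i= 0: S-W = 22 → W
  i= 1: H-B =  6 → G
  i= 2: V-H = 14 → O
  i= 3: J-N = 22 → W
  i= 4: N-H =  6 → G
  i= 5: S-E = 14 → O
  i= 6: G-K = 22 → W
  i= 7: K-E =  6 → G
  i= 8: W-I = 14 → O
  i= 9: D-H = 22 → W
  i=10: D-X =  6 → G
  i=11: W-I = 14 → O
  i=12: B-F = 22 → W
  i=13: K-E =  6 → G
  i=14: P-B = 14 → O
  i=15: P-T = 22 → W
  shifts repeat with period 3: WGO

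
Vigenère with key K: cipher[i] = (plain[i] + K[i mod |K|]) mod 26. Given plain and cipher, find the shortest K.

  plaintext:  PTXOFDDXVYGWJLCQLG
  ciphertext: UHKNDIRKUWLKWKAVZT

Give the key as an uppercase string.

  i= 0: U-P =  5 → F
  i= 1: H-T = 14 → O
  i= 2: K-X = 13 → N
  i= 3: N-O = 25 → Z
  i= 4: D-F = 24 → Y
  i= 5: I-D =  5 → F
  i= 6: R-D = 14 → O
  i= 7: K-X = 13 → N
  i= 8: U-V = 25 → Z
  i= 9: W-Y = 24 → Y
  i=10: L-G =  5 → F
  i=11: K-W = 14 → O
  i=12: W-J = 13 → N
  i=13: K-L = 25 → Z
  i=14: A-C = 24 → Y
  i=15: V-Q =  5 → F
  i=16: Z-L = 14 → O
  i=17: T-G = 13 → N
  shifts repeat with period 5: FONZY

FONZY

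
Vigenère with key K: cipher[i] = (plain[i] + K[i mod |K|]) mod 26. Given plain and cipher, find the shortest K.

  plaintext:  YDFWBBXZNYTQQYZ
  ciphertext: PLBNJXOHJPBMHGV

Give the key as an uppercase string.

  i= 0: P-Y = 17 → R
  i= 1: L-D =  8 → I
  i= 2: B-F = 22 → W
  i= 3: N-W = 17 → R
  i= 4: J-B =  8 → I
  i= 5: X-B = 22 → W
  i= 6: O-X = 17 → R
  i= 7: H-Z =  8 → I
  i= 8: J-N = 22 → W
  i= 9: P-Y = 17 → R
  i=10: B-T =  8 → I
  i=11: M-Q = 22 → W
  i=12: H-Q = 17 → R
  i=13: G-Y =  8 → I
  i=14: V-Z = 22 → W
  shifts repeat with period 3: RIW

RIW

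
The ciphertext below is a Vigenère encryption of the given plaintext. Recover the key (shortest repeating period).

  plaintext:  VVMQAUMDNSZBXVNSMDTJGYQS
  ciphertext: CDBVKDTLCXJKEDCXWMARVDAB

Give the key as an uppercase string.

  i= 0: C-V =  7 → H
  i= 1: D-V =  8 → I
  i= 2: B-M = 15 → P
  i= 3: V-Q =  5 → F
  i= 4: K-A = 10 → K
  i= 5: D-U =  9 → J
  i= 6: T-M =  7 → H
  i= 7: L-D =  8 → I
  i= 8: C-N = 15 → P
  i= 9: X-S =  5 → F
  i=10: J-Z = 10 → K
  i=11: K-B =  9 → J
  i=12: E-X =  7 → H
  i=13: D-V =  8 → I
  i=14: C-N = 15 → P
  i=15: X-S =  5 → F
  i=16: W-M = 10 → K
  i=17: M-D =  9 → J
  i=18: A-T =  7 → H
  i=19: R-J =  8 → I
  i=20: V-G = 15 → P
  i=21: D-Y =  5 → F
  i=22: A-Q = 10 → K
  i=23: B-S =  9 → J
  shifts repeat with period 6: HIPFKJ

HIPFKJ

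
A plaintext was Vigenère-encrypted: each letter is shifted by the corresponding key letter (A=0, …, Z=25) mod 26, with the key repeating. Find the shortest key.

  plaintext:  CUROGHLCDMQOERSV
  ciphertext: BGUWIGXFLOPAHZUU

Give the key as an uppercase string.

  i= 0: B-C = 25 → Z
  i= 1: G-U = 12 → M
  i= 2: U-R =  3 → D
  i= 3: W-O =  8 → I
  i= 4: I-G =  2 → C
  i= 5: G-H = 25 → Z
  i= 6: X-L = 12 → M
  i= 7: F-C =  3 → D
  i= 8: L-D =  8 → I
  i= 9: O-M =  2 → C
  i=10: P-Q = 25 → Z
  i=11: A-O = 12 → M
  i=12: H-E =  3 → D
  i=13: Z-R =  8 → I
  i=14: U-S =  2 → C
  i=15: U-V = 25 → Z
  shifts repeat with period 5: ZMDIC

ZMDIC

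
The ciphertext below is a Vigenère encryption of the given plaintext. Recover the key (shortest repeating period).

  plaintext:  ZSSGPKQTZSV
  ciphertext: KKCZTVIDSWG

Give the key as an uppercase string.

  i= 0: K-Z = 11 → L
  i= 1: K-S = 18 → S
  i= 2: C-S = 10 → K
  i= 3: Z-G = 19 → T
  i= 4: T-P =  4 → E
  i= 5: V-K = 11 → L
  i= 6: I-Q = 18 → S
  i= 7: D-T = 10 → K
  i= 8: S-Z = 19 → T
  i= 9: W-S =  4 → E
  i=10: G-V = 11 → L
  shifts repeat with period 5: LSKTE

LSKTE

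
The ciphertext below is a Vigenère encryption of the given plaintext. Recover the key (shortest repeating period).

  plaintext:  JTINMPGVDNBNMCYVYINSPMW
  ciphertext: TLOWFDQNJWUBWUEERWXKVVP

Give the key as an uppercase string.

  i= 0: T-J = 10 → K
  i= 1: L-T = 18 → S
  i= 2: O-I =  6 → G
  i= 3: W-N =  9 → J
  i= 4: F-M = 19 → T
  i= 5: D-P = 14 → O
  i= 6: Q-G = 10 → K
  i= 7: N-V = 18 → S
  i= 8: J-D =  6 → G
  i= 9: W-N =  9 → J
  i=10: U-B = 19 → T
  i=11: B-N = 14 → O
  i=12: W-M = 10 → K
  i=13: U-C = 18 → S
  i=14: E-Y =  6 → G
  i=15: E-V =  9 → J
  i=16: R-Y = 19 → T
  i=17: W-I = 14 → O
  i=18: X-N = 10 → K
  i=19: K-S = 18 → S
  i=20: V-P =  6 → G
  i=21: V-M =  9 → J
  i=22: P-W = 19 → T
  shifts repeat with period 6: KSGJTO

KSGJTO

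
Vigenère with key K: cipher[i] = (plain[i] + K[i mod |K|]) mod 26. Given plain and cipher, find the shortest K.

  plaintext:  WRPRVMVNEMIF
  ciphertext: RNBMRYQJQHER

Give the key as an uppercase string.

VWM

  i= 0: R-W = 21 → V
  i= 1: N-R = 22 → W
  i= 2: B-P = 12 → M
  i= 3: M-R = 21 → V
  i= 4: R-V = 22 → W
  i= 5: Y-M = 12 → M
  i= 6: Q-V = 21 → V
  i= 7: J-N = 22 → W
  i= 8: Q-E = 12 → M
  i= 9: H-M = 21 → V
  i=10: E-I = 22 → W
  i=11: R-F = 12 → M
  shifts repeat with period 3: VWM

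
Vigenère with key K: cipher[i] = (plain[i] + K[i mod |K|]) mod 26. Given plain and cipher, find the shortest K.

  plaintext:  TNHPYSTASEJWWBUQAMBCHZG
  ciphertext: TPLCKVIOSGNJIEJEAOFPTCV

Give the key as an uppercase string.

ACENMDPO

  i= 0: T-T =  0 → A
  i= 1: P-N =  2 → C
  i= 2: L-H =  4 → E
  i= 3: C-P = 13 → N
  i= 4: K-Y = 12 → M
  i= 5: V-S =  3 → D
  i= 6: I-T = 15 → P
  i= 7: O-A = 14 → O
  i= 8: S-S =  0 → A
  i= 9: G-E =  2 → C
  i=10: N-J =  4 → E
  i=11: J-W = 13 → N
  i=12: I-W = 12 → M
  i=13: E-B =  3 → D
  i=14: J-U = 15 → P
  i=15: E-Q = 14 → O
  i=16: A-A =  0 → A
  i=17: O-M =  2 → C
  i=18: F-B =  4 → E
  i=19: P-C = 13 → N
  i=20: T-H = 12 → M
  i=21: C-Z =  3 → D
  i=22: V-G = 15 → P
  shifts repeat with period 8: ACENMDPO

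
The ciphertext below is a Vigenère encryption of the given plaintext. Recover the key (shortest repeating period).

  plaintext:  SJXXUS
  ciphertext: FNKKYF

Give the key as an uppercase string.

NEN

  i= 0: F-S = 13 → N
  i= 1: N-J =  4 → E
  i= 2: K-X = 13 → N
  i= 3: K-X = 13 → N
  i= 4: Y-U =  4 → E
  i= 5: F-S = 13 → N
  shifts repeat with period 3: NEN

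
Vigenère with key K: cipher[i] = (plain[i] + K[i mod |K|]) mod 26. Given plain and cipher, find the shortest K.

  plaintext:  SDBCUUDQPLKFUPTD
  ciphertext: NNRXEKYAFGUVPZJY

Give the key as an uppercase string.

VKQ

  i= 0: N-S = 21 → V
  i= 1: N-D = 10 → K
  i= 2: R-B = 16 → Q
  i= 3: X-C = 21 → V
  i= 4: E-U = 10 → K
  i= 5: K-U = 16 → Q
  i= 6: Y-D = 21 → V
  i= 7: A-Q = 10 → K
  i= 8: F-P = 16 → Q
  i= 9: G-L = 21 → V
  i=10: U-K = 10 → K
  i=11: V-F = 16 → Q
  i=12: P-U = 21 → V
  i=13: Z-P = 10 → K
  i=14: J-T = 16 → Q
  i=15: Y-D = 21 → V
  shifts repeat with period 3: VKQ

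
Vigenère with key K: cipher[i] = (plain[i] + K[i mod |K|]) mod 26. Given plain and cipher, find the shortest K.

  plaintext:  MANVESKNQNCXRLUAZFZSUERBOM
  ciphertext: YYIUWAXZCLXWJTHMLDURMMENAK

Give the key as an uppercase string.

MYVZSINM

  i= 0: Y-M = 12 → M
  i= 1: Y-A = 24 → Y
  i= 2: I-N = 21 → V
  i= 3: U-V = 25 → Z
  i= 4: W-E = 18 → S
  i= 5: A-S =  8 → I
  i= 6: X-K = 13 → N
  i= 7: Z-N = 12 → M
  i= 8: C-Q = 12 → M
  i= 9: L-N = 24 → Y
  i=10: X-C = 21 → V
  i=11: W-X = 25 → Z
  i=12: J-R = 18 → S
  i=13: T-L =  8 → I
  i=14: H-U = 13 → N
  i=15: M-A = 12 → M
  i=16: L-Z = 12 → M
  i=17: D-F = 24 → Y
  i=18: U-Z = 21 → V
  i=19: R-S = 25 → Z
  i=20: M-U = 18 → S
  i=21: M-E =  8 → I
  i=22: E-R = 13 → N
  i=23: N-B = 12 → M
  i=24: A-O = 12 → M
  i=25: K-M = 24 → Y
  shifts repeat with period 8: MYVZSINM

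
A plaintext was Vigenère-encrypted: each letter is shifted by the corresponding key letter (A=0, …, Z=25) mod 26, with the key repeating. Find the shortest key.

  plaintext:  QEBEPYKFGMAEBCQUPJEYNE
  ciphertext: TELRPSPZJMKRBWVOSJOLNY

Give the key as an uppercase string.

  i= 0: T-Q =  3 → D
  i= 1: E-E =  0 → A
  i= 2: L-B = 10 → K
  i= 3: R-E = 13 → N
  i= 4: P-P =  0 → A
  i= 5: S-Y = 20 → U
  i= 6: P-K =  5 → F
  i= 7: Z-F = 20 → U
  i= 8: J-G =  3 → D
  i= 9: M-M =  0 → A
  i=10: K-A = 10 → K
  i=11: R-E = 13 → N
  i=12: B-B =  0 → A
  i=13: W-C = 20 → U
  i=14: V-Q =  5 → F
  i=15: O-U = 20 → U
  i=16: S-P =  3 → D
  i=17: J-J =  0 → A
  i=18: O-E = 10 → K
  i=19: L-Y = 13 → N
  i=20: N-N =  0 → A
  i=21: Y-E = 20 → U
  shifts repeat with period 8: DAKNAUFU

DAKNAUFU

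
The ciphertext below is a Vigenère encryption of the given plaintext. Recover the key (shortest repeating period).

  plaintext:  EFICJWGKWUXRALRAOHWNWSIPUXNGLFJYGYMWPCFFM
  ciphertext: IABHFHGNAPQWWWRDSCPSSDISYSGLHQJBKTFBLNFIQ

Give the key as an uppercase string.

  i= 0: I-E =  4 → E
  i= 1: A-F = 21 → V
  i= 2: B-I = 19 → T
  i= 3: H-C =  5 → F
  i= 4: F-J = 22 → W
  i= 5: H-W = 11 → L
  i= 6: G-G =  0 → A
  i= 7: N-K =  3 → D
  i= 8: A-W =  4 → E
  i= 9: P-U = 21 → V
  i=10: Q-X = 19 → T
  i=11: W-R =  5 → F
  i=12: W-A = 22 → W
  i=13: W-L = 11 → L
  i=14: R-R =  0 → A
  i=15: D-A =  3 → D
  i=16: S-O =  4 → E
  i=17: C-H = 21 → V
  i=18: P-W = 19 → T
  i=19: S-N =  5 → F
  i=20: S-W = 22 → W
  i=21: D-S = 11 → L
  i=22: I-I =  0 → A
  i=23: S-P =  3 → D
  i=24: Y-U =  4 → E
  i=25: S-X = 21 → V
  i=26: G-N = 19 → T
  i=27: L-G =  5 → F
  i=28: H-L = 22 → W
  i=29: Q-F = 11 → L
  i=30: J-J =  0 → A
  i=31: B-Y =  3 → D
  i=32: K-G =  4 → E
  i=33: T-Y = 21 → V
  i=34: F-M = 19 → T
  i=35: B-W =  5 → F
  i=36: L-P = 22 → W
  i=37: N-C = 11 → L
  i=38: F-F =  0 → A
  i=39: I-F =  3 → D
  i=40: Q-M =  4 → E
  shifts repeat with period 8: EVTFWLAD

EVTFWLAD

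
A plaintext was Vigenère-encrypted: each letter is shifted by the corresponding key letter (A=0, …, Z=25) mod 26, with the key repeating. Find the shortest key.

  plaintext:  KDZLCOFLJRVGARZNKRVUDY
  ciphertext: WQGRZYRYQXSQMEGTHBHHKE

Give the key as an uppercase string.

  i= 0: W-K = 12 → M
  i= 1: Q-D = 13 → N
  i= 2: G-Z =  7 → H
  i= 3: R-L =  6 → G
  i= 4: Z-C = 23 → X
  i= 5: Y-O = 10 → K
  i= 6: R-F = 12 → M
  i= 7: Y-L = 13 → N
  i= 8: Q-J =  7 → H
  i= 9: X-R =  6 → G
  i=10: S-V = 23 → X
  i=11: Q-G = 10 → K
  i=12: M-A = 12 → M
  i=13: E-R = 13 → N
  i=14: G-Z =  7 → H
  i=15: T-N =  6 → G
  i=16: H-K = 23 → X
  i=17: B-R = 10 → K
  i=18: H-V = 12 → M
  i=19: H-U = 13 → N
  i=20: K-D =  7 → H
  i=21: E-Y =  6 → G
  shifts repeat with period 6: MNHGXK

MNHGXK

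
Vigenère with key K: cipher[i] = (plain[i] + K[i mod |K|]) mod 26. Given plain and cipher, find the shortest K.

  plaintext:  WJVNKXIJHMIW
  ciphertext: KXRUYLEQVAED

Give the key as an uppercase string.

OOWH

  i= 0: K-W = 14 → O
  i= 1: X-J = 14 → O
  i= 2: R-V = 22 → W
  i= 3: U-N =  7 → H
  i= 4: Y-K = 14 → O
  i= 5: L-X = 14 → O
  i= 6: E-I = 22 → W
  i= 7: Q-J =  7 → H
  i= 8: V-H = 14 → O
  i= 9: A-M = 14 → O
  i=10: E-I = 22 → W
  i=11: D-W =  7 → H
  shifts repeat with period 4: OOWH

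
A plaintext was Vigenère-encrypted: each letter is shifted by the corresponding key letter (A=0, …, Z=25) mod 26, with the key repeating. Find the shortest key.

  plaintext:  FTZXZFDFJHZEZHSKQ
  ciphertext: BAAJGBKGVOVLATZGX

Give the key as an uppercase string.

WHBMH

  i= 0: B-F = 22 → W
  i= 1: A-T =  7 → H
  i= 2: A-Z =  1 → B
  i= 3: J-X = 12 → M
  i= 4: G-Z =  7 → H
  i= 5: B-F = 22 → W
  i= 6: K-D =  7 → H
  i= 7: G-F =  1 → B
  i= 8: V-J = 12 → M
  i= 9: O-H =  7 → H
  i=10: V-Z = 22 → W
  i=11: L-E =  7 → H
  i=12: A-Z =  1 → B
  i=13: T-H = 12 → M
  i=14: Z-S =  7 → H
  i=15: G-K = 22 → W
  i=16: X-Q =  7 → H
  shifts repeat with period 5: WHBMH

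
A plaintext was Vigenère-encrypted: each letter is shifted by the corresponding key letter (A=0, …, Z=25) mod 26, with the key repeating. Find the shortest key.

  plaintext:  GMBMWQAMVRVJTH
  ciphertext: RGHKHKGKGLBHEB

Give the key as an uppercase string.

  i= 0: R-G = 11 → L
  i= 1: G-M = 20 → U
  i= 2: H-B =  6 → G
  i= 3: K-M = 24 → Y
  i= 4: H-W = 11 → L
  i= 5: K-Q = 20 → U
  i= 6: G-A =  6 → G
  i= 7: K-M = 24 → Y
  i= 8: G-V = 11 → L
  i= 9: L-R = 20 → U
  i=10: B-V =  6 → G
  i=11: H-J = 24 → Y
  i=12: E-T = 11 → L
  i=13: B-H = 20 → U
  shifts repeat with period 4: LUGY

LUGY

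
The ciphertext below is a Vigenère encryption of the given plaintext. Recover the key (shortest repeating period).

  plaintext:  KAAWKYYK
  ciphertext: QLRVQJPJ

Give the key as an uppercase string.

  i= 0: Q-K =  6 → G
  i= 1: L-A = 11 → L
  i= 2: R-A = 17 → R
  i= 3: V-W = 25 → Z
  i= 4: Q-K =  6 → G
  i= 5: J-Y = 11 → L
  i= 6: P-Y = 17 → R
  i= 7: J-K = 25 → Z
  shifts repeat with period 4: GLRZ

GLRZ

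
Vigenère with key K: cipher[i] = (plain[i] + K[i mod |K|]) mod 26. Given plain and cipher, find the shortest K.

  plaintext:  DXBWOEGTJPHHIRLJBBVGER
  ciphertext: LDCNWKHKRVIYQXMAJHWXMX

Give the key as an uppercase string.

IGBR

  i= 0: L-D =  8 → I
  i= 1: D-X =  6 → G
  i= 2: C-B =  1 → B
  i= 3: N-W = 17 → R
  i= 4: W-O =  8 → I
  i= 5: K-E =  6 → G
  i= 6: H-G =  1 → B
  i= 7: K-T = 17 → R
  i= 8: R-J =  8 → I
  i= 9: V-P =  6 → G
  i=10: I-H =  1 → B
  i=11: Y-H = 17 → R
  i=12: Q-I =  8 → I
  i=13: X-R =  6 → G
  i=14: M-L =  1 → B
  i=15: A-J = 17 → R
  i=16: J-B =  8 → I
  i=17: H-B =  6 → G
  i=18: W-V =  1 → B
  i=19: X-G = 17 → R
  i=20: M-E =  8 → I
  i=21: X-R =  6 → G
  shifts repeat with period 4: IGBR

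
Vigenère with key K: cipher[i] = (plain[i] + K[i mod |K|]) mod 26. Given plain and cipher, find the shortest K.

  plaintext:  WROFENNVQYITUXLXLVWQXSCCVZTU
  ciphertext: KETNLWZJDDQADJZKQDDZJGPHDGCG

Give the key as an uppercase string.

ONFIHJM

  i= 0: K-W = 14 → O
  i= 1: E-R = 13 → N
  i= 2: T-O =  5 → F
  i= 3: N-F =  8 → I
  i= 4: L-E =  7 → H
  i= 5: W-N =  9 → J
  i= 6: Z-N = 12 → M
  i= 7: J-V = 14 → O
  i= 8: D-Q = 13 → N
  i= 9: D-Y =  5 → F
  i=10: Q-I =  8 → I
  i=11: A-T =  7 → H
  i=12: D-U =  9 → J
  i=13: J-X = 12 → M
  i=14: Z-L = 14 → O
  i=15: K-X = 13 → N
  i=16: Q-L =  5 → F
  i=17: D-V =  8 → I
  i=18: D-W =  7 → H
  i=19: Z-Q =  9 → J
  i=20: J-X = 12 → M
  i=21: G-S = 14 → O
  i=22: P-C = 13 → N
  i=23: H-C =  5 → F
  i=24: D-V =  8 → I
  i=25: G-Z =  7 → H
  i=26: C-T =  9 → J
  i=27: G-U = 12 → M
  shifts repeat with period 7: ONFIHJM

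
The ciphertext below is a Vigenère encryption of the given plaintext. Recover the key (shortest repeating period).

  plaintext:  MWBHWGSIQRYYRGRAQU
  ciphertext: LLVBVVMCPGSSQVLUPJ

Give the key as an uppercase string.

ZPUU

  i= 0: L-M = 25 → Z
  i= 1: L-W = 15 → P
  i= 2: V-B = 20 → U
  i= 3: B-H = 20 → U
  i= 4: V-W = 25 → Z
  i= 5: V-G = 15 → P
  i= 6: M-S = 20 → U
  i= 7: C-I = 20 → U
  i= 8: P-Q = 25 → Z
  i= 9: G-R = 15 → P
  i=10: S-Y = 20 → U
  i=11: S-Y = 20 → U
  i=12: Q-R = 25 → Z
  i=13: V-G = 15 → P
  i=14: L-R = 20 → U
  i=15: U-A = 20 → U
  i=16: P-Q = 25 → Z
  i=17: J-U = 15 → P
  shifts repeat with period 4: ZPUU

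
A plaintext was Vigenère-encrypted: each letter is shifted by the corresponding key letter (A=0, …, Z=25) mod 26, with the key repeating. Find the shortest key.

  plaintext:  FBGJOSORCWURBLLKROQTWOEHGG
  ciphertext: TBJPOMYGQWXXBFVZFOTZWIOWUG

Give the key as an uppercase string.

  i= 0: T-F = 14 → O
  i= 1: B-B =  0 → A
  i= 2: J-G =  3 → D
  i= 3: P-J =  6 → G
  i= 4: O-O =  0 → A
  i= 5: M-S = 20 → U
  i= 6: Y-O = 10 → K
  i= 7: G-R = 15 → P
  i= 8: Q-C = 14 → O
  i= 9: W-W =  0 → A
  i=10: X-U =  3 → D
  i=11: X-R =  6 → G
  i=12: B-B =  0 → A
  i=13: F-L = 20 → U
  i=14: V-L = 10 → K
  i=15: Z-K = 15 → P
  i=16: F-R = 14 → O
  i=17: O-O =  0 → A
  i=18: T-Q =  3 → D
  i=19: Z-T =  6 → G
  i=20: W-W =  0 → A
  i=21: I-O = 20 → U
  i=22: O-E = 10 → K
  i=23: W-H = 15 → P
  i=24: U-G = 14 → O
  i=25: G-G =  0 → A
  shifts repeat with period 8: OADGAUKP

OADGAUKP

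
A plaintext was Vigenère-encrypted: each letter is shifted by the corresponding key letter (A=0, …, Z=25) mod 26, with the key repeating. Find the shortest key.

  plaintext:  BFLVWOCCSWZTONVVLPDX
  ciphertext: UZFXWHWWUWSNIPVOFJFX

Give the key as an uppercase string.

TUUCA

  i= 0: U-B = 19 → T
  i= 1: Z-F = 20 → U
  i= 2: F-L = 20 → U
  i= 3: X-V =  2 → C
  i= 4: W-W =  0 → A
  i= 5: H-O = 19 → T
  i= 6: W-C = 20 → U
  i= 7: W-C = 20 → U
  i= 8: U-S =  2 → C
  i= 9: W-W =  0 → A
  i=10: S-Z = 19 → T
  i=11: N-T = 20 → U
  i=12: I-O = 20 → U
  i=13: P-N =  2 → C
  i=14: V-V =  0 → A
  i=15: O-V = 19 → T
  i=16: F-L = 20 → U
  i=17: J-P = 20 → U
  i=18: F-D =  2 → C
  i=19: X-X =  0 → A
  shifts repeat with period 5: TUUCA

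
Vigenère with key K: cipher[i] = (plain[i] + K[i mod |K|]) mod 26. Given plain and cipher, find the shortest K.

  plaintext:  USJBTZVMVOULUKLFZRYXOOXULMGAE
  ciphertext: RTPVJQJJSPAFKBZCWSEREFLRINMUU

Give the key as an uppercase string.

XBGUQROX

  i= 0: R-U = 23 → X
  i= 1: T-S =  1 → B
  i= 2: P-J =  6 → G
  i= 3: V-B = 20 → U
  i= 4: J-T = 16 → Q
  i= 5: Q-Z = 17 → R
  i= 6: J-V = 14 → O
  i= 7: J-M = 23 → X
  i= 8: S-V = 23 → X
  i= 9: P-O =  1 → B
  i=10: A-U =  6 → G
  i=11: F-L = 20 → U
  i=12: K-U = 16 → Q
  i=13: B-K = 17 → R
  i=14: Z-L = 14 → O
  i=15: C-F = 23 → X
  i=16: W-Z = 23 → X
  i=17: S-R =  1 → B
  i=18: E-Y =  6 → G
  i=19: R-X = 20 → U
  i=20: E-O = 16 → Q
  i=21: F-O = 17 → R
  i=22: L-X = 14 → O
  i=23: R-U = 23 → X
  i=24: I-L = 23 → X
  i=25: N-M =  1 → B
  i=26: M-G =  6 → G
  i=27: U-A = 20 → U
  i=28: U-E = 16 → Q
  shifts repeat with period 8: XBGUQROX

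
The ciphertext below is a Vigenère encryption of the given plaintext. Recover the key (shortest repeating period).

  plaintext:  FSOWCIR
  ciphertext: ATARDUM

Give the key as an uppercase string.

VBM

  i= 0: A-F = 21 → V
  i= 1: T-S =  1 → B
  i= 2: A-O = 12 → M
  i= 3: R-W = 21 → V
  i= 4: D-C =  1 → B
  i= 5: U-I = 12 → M
  i= 6: M-R = 21 → V
  shifts repeat with period 3: VBM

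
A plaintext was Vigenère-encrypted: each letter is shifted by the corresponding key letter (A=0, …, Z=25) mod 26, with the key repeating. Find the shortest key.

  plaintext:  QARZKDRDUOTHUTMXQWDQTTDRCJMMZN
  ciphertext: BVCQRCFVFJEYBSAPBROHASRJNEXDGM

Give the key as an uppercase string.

  i= 0: B-Q = 11 → L
  i= 1: V-A = 21 → V
  i= 2: C-R = 11 → L
  i= 3: Q-Z = 17 → R
  i= 4: R-K =  7 → H
  i= 5: C-D = 25 → Z
  i= 6: F-R = 14 → O
  i= 7: V-D = 18 → S
  i= 8: F-U = 11 → L
  i= 9: J-O = 21 → V
  i=10: E-T = 11 → L
  i=11: Y-H = 17 → R
  i=12: B-U =  7 → H
  i=13: S-T = 25 → Z
  i=14: A-M = 14 → O
  i=15: P-X = 18 → S
  i=16: B-Q = 11 → L
  i=17: R-W = 21 → V
  i=18: O-D = 11 → L
  i=19: H-Q = 17 → R
  i=20: A-T =  7 → H
  i=21: S-T = 25 → Z
  i=22: R-D = 14 → O
  i=23: J-R = 18 → S
  i=24: N-C = 11 → L
  i=25: E-J = 21 → V
  i=26: X-M = 11 → L
  i=27: D-M = 17 → R
  i=28: G-Z =  7 → H
  i=29: M-N = 25 → Z
  shifts repeat with period 8: LVLRHZOS

LVLRHZOS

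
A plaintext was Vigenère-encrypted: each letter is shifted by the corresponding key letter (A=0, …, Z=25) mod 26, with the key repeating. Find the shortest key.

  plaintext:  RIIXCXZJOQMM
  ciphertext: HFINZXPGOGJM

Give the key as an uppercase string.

QXA

  i= 0: H-R = 16 → Q
  i= 1: F-I = 23 → X
  i= 2: I-I =  0 → A
  i= 3: N-X = 16 → Q
  i= 4: Z-C = 23 → X
  i= 5: X-X =  0 → A
  i= 6: P-Z = 16 → Q
  i= 7: G-J = 23 → X
  i= 8: O-O =  0 → A
  i= 9: G-Q = 16 → Q
  i=10: J-M = 23 → X
  i=11: M-M =  0 → A
  shifts repeat with period 3: QXA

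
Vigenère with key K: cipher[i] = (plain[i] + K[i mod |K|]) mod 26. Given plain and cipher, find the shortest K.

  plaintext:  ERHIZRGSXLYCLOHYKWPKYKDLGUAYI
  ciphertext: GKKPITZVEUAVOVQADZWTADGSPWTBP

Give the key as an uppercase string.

  i= 0: G-E =  2 → C
  i= 1: K-R = 19 → T
  i= 2: K-H =  3 → D
  i= 3: P-I =  7 → H
  i= 4: I-Z =  9 → J
  i= 5: T-R =  2 → C
  i= 6: Z-G = 19 → T
  i= 7: V-S =  3 → D
  i= 8: E-X =  7 → H
  i= 9: U-L =  9 → J
  i=10: A-Y =  2 → C
  i=11: V-C = 19 → T
  i=12: O-L =  3 → D
  i=13: V-O =  7 → H
  i=14: Q-H =  9 → J
  i=15: A-Y =  2 → C
  i=16: D-K = 19 → T
  i=17: Z-W =  3 → D
  i=18: W-P =  7 → H
  i=19: T-K =  9 → J
  i=20: A-Y =  2 → C
  i=21: D-K = 19 → T
  i=22: G-D =  3 → D
  i=23: S-L =  7 → H
  i=24: P-G =  9 → J
  i=25: W-U =  2 → C
  i=26: T-A = 19 → T
  i=27: B-Y =  3 → D
  i=28: P-I =  7 → H
  shifts repeat with period 5: CTDHJ

CTDHJ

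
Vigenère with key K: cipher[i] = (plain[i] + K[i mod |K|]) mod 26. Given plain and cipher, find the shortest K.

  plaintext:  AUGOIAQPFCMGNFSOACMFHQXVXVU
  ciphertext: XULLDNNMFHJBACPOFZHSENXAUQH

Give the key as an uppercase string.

  i= 0: X-A = 23 → X
  i= 1: U-U =  0 → A
  i= 2: L-G =  5 → F
  i= 3: L-O = 23 → X
  i= 4: D-I = 21 → V
  i= 5: N-A = 13 → N
  i= 6: N-Q = 23 → X
  i= 7: M-P = 23 → X
  i= 8: F-F =  0 → A
  i= 9: H-C =  5 → F
  i=10: J-M = 23 → X
  i=11: B-G = 21 → V
  i=12: A-N = 13 → N
  i=13: C-F = 23 → X
  i=14: P-S = 23 → X
  i=15: O-O =  0 → A
  i=16: F-A =  5 → F
  i=17: Z-C = 23 → X
  i=18: H-M = 21 → V
  i=19: S-F = 13 → N
  i=20: E-H = 23 → X
  i=21: N-Q = 23 → X
  i=22: X-X =  0 → A
  i=23: A-V =  5 → F
  i=24: U-X = 23 → X
  i=25: Q-V = 21 → V
  i=26: H-U = 13 → N
  shifts repeat with period 7: XAFXVNX

XAFXVNX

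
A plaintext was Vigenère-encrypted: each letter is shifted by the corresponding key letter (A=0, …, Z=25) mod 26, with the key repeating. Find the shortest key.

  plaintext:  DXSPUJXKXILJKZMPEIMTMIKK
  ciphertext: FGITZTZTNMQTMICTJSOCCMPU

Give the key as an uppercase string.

  i= 0: F-D =  2 → C
  i= 1: G-X =  9 → J
  i= 2: I-S = 16 → Q
  i= 3: T-P =  4 → E
  i= 4: Z-U =  5 → F
  i= 5: T-J = 10 → K
  i= 6: Z-X =  2 → C
  i= 7: T-K =  9 → J
  i= 8: N-X = 16 → Q
  i= 9: M-I =  4 → E
  i=10: Q-L =  5 → F
  i=11: T-J = 10 → K
  i=12: M-K =  2 → C
  i=13: I-Z =  9 → J
  i=14: C-M = 16 → Q
  i=15: T-P =  4 → E
  i=16: J-E =  5 → F
  i=17: S-I = 10 → K
  i=18: O-M =  2 → C
  i=19: C-T =  9 → J
  i=20: C-M = 16 → Q
  i=21: M-I =  4 → E
  i=22: P-K =  5 → F
  i=23: U-K = 10 → K
  shifts repeat with period 6: CJQEFK

CJQEFK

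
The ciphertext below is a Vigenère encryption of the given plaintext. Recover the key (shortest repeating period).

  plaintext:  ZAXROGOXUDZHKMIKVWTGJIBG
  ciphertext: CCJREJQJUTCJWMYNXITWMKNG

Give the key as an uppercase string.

DCMAQ

  i= 0: C-Z =  3 → D
  i= 1: C-A =  2 → C
  i= 2: J-X = 12 → M
  i= 3: R-R =  0 → A
  i= 4: E-O = 16 → Q
  i= 5: J-G =  3 → D
  i= 6: Q-O =  2 → C
  i= 7: J-X = 12 → M
  i= 8: U-U =  0 → A
  i= 9: T-D = 16 → Q
  i=10: C-Z =  3 → D
  i=11: J-H =  2 → C
  i=12: W-K = 12 → M
  i=13: M-M =  0 → A
  i=14: Y-I = 16 → Q
  i=15: N-K =  3 → D
  i=16: X-V =  2 → C
  i=17: I-W = 12 → M
  i=18: T-T =  0 → A
  i=19: W-G = 16 → Q
  i=20: M-J =  3 → D
  i=21: K-I =  2 → C
  i=22: N-B = 12 → M
  i=23: G-G =  0 → A
  shifts repeat with period 5: DCMAQ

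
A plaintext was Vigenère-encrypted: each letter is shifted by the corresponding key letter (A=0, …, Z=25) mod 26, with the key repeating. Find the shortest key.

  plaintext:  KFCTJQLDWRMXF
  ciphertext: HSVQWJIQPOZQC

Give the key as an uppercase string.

  i= 0: H-K = 23 → X
  i= 1: S-F = 13 → N
  i= 2: V-C = 19 → T
  i= 3: Q-T = 23 → X
  i= 4: W-J = 13 → N
  i= 5: J-Q = 19 → T
  i= 6: I-L = 23 → X
  i= 7: Q-D = 13 → N
  i= 8: P-W = 19 → T
  i= 9: O-R = 23 → X
  i=10: Z-M = 13 → N
  i=11: Q-X = 19 → T
  i=12: C-F = 23 → X
  shifts repeat with period 3: XNT

XNT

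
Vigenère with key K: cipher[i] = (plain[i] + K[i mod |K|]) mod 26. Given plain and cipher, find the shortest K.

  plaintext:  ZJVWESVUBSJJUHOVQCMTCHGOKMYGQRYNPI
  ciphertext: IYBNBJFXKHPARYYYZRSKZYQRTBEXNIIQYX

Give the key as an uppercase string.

JPGRXRKD

  i= 0: I-Z =  9 → J
  i= 1: Y-J = 15 → P
  i= 2: B-V =  6 → G
  i= 3: N-W = 17 → R
  i= 4: B-E = 23 → X
  i= 5: J-S = 17 → R
  i= 6: F-V = 10 → K
  i= 7: X-U =  3 → D
  i= 8: K-B =  9 → J
  i= 9: H-S = 15 → P
  i=10: P-J =  6 → G
  i=11: A-J = 17 → R
  i=12: R-U = 23 → X
  i=13: Y-H = 17 → R
  i=14: Y-O = 10 → K
  i=15: Y-V =  3 → D
  i=16: Z-Q =  9 → J
  i=17: R-C = 15 → P
  i=18: S-M =  6 → G
  i=19: K-T = 17 → R
  i=20: Z-C = 23 → X
  i=21: Y-H = 17 → R
  i=22: Q-G = 10 → K
  i=23: R-O =  3 → D
  i=24: T-K =  9 → J
  i=25: B-M = 15 → P
  i=26: E-Y =  6 → G
  i=27: X-G = 17 → R
  i=28: N-Q = 23 → X
  i=29: I-R = 17 → R
  i=30: I-Y = 10 → K
  i=31: Q-N =  3 → D
  i=32: Y-P =  9 → J
  i=33: X-I = 15 → P
  shifts repeat with period 8: JPGRXRKD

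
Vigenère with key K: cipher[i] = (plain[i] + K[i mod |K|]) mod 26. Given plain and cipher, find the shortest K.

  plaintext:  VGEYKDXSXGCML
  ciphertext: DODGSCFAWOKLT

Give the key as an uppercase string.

  i= 0: D-V =  8 → I
  i= 1: O-G =  8 → I
  i= 2: D-E = 25 → Z
  i= 3: G-Y =  8 → I
  i= 4: S-K =  8 → I
  i= 5: C-D = 25 → Z
  i= 6: F-X =  8 → I
  i= 7: A-S =  8 → I
  i= 8: W-X = 25 → Z
  i= 9: O-G =  8 → I
  i=10: K-C =  8 → I
  i=11: L-M = 25 → Z
  i=12: T-L =  8 → I
  shifts repeat with period 3: IIZ

IIZ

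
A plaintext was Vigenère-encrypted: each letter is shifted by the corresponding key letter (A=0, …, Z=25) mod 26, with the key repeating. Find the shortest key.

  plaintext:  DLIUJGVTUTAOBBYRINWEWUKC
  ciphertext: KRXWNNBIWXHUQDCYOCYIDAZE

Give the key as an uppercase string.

  i= 0: K-D =  7 → H
  i= 1: R-L =  6 → G
  i= 2: X-I = 15 → P
  i= 3: W-U =  2 → C
  i= 4: N-J =  4 → E
  i= 5: N-G =  7 → H
  i= 6: B-V =  6 → G
  i= 7: I-T = 15 → P
  i= 8: W-U =  2 → C
  i= 9: X-T =  4 → E
  i=10: H-A =  7 → H
  i=11: U-O =  6 → G
  i=12: Q-B = 15 → P
  i=13: D-B =  2 → C
  i=14: C-Y =  4 → E
  i=15: Y-R =  7 → H
  i=16: O-I =  6 → G
  i=17: C-N = 15 → P
  i=18: Y-W =  2 → C
  i=19: I-E =  4 → E
  i=20: D-W =  7 → H
  i=21: A-U =  6 → G
  i=22: Z-K = 15 → P
  i=23: E-C =  2 → C
  shifts repeat with period 5: HGPCE

HGPCE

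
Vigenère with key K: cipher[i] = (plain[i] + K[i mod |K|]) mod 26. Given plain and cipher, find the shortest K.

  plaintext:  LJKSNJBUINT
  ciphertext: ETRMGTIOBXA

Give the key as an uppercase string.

  i= 0: E-L = 19 → T
  i= 1: T-J = 10 → K
  i= 2: R-K =  7 → H
  i= 3: M-S = 20 → U
  i= 4: G-N = 19 → T
  i= 5: T-J = 10 → K
  i= 6: I-B =  7 → H
  i= 7: O-U = 20 → U
  i= 8: B-I = 19 → T
  i= 9: X-N = 10 → K
  i=10: A-T =  7 → H
  shifts repeat with period 4: TKHU

TKHU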